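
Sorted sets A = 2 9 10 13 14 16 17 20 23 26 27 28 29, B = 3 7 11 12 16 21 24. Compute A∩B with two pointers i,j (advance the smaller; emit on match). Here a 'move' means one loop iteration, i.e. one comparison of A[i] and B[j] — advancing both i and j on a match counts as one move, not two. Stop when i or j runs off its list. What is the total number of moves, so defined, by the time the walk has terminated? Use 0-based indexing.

i=0 j=0: 2<3, i++
i=1 j=0: 9>3, j++
i=1 j=1: 9>7, j++
i=1 j=2: 9<11, i++
i=2 j=2: 10<11, i++
i=3 j=2: 13>11, j++
i=3 j=3: 13>12, j++
i=3 j=4: 13<16, i++
i=4 j=4: 14<16, i++
i=5 j=4: 16==16 emit, i++,j++
i=6 j=5: 17<21, i++
i=7 j=5: 20<21, i++
i=8 j=5: 23>21, j++
i=8 j=6: 23<24, i++
i=9 j=6: 26>24, j++

15 moves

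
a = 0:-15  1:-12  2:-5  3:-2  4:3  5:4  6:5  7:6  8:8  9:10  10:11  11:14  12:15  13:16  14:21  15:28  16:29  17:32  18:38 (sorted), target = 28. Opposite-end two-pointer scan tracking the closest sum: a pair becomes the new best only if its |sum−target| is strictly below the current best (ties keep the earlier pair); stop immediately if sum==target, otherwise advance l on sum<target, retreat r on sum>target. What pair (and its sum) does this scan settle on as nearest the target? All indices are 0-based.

[0,18] -15+38=23 d=5 * → l++
[1,18] -12+38=26 d=2 * → l++
[2,18] -5+38=33 d=5 → r--
[2,17] -5+32=27 d=1 * → l++
[3,17] -2+32=30 d=2 → r--
[3,16] -2+29=27 d=1 → l++
[4,16] 3+29=32 d=4 → r--
[4,15] 3+28=31 d=3 → r--
[4,14] 3+21=24 d=4 → l++
[5,14] 4+21=25 d=3 → l++
[6,14] 5+21=26 d=2 → l++
[7,14] 6+21=27 d=1 → l++
[8,14] 8+21=29 d=1 → r--
[8,13] 8+16=24 d=4 → l++
[9,13] 10+16=26 d=2 → l++
[10,13] 11+16=27 d=1 → l++
[11,13] 14+16=30 d=2 → r--
[11,12] 14+15=29 d=1 → r--

pair (-5, 32) with sum 27 (|Δ|=1)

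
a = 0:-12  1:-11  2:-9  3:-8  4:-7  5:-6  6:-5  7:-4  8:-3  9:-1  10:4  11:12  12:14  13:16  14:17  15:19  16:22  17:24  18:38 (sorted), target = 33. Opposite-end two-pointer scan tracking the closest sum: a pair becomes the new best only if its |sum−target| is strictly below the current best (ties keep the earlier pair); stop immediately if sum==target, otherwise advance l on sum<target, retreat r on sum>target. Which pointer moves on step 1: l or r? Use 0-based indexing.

l

l=0 r=18: -12+38=26 d=7 *, l++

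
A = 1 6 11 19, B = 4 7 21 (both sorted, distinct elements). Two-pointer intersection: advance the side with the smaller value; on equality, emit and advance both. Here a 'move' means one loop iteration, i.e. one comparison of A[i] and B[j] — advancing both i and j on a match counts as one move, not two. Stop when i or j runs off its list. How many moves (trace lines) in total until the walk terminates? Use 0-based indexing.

6 moves

[i=0,j=0] 1<4 → i++
[i=1,j=0] 6>4 → j++
[i=1,j=1] 6<7 → i++
[i=2,j=1] 11>7 → j++
[i=2,j=2] 11<21 → i++
[i=3,j=2] 19<21 → i++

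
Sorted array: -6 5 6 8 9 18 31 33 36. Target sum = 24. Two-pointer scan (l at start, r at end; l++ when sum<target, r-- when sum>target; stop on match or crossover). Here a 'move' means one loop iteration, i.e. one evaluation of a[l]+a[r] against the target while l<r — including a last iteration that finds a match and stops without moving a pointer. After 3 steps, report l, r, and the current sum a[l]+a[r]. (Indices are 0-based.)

[0,8] -6+36=30 >24 → r--
[0,7] -6+33=27 >24 → r--
[0,6] -6+31=25 >24 → r--

l=0, r=5, sum=12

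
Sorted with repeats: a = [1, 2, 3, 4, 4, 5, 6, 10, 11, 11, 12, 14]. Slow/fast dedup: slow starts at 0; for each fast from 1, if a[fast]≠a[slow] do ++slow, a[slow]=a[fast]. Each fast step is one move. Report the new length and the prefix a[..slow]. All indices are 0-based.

(s=0,f=1) a[fast]=2≠a[slow]=1 write a[1]=2 → slow++,fast++
(s=1,f=2) a[fast]=3≠a[slow]=2 write a[2]=3 → slow++,fast++
(s=2,f=3) a[fast]=4≠a[slow]=3 write a[3]=4 → slow++,fast++
(s=3,f=4) a[fast]=4=a[slow] dup → fast++
(s=3,f=5) a[fast]=5≠a[slow]=4 write a[4]=5 → slow++,fast++
(s=4,f=6) a[fast]=6≠a[slow]=5 write a[5]=6 → slow++,fast++
(s=5,f=7) a[fast]=10≠a[slow]=6 write a[6]=10 → slow++,fast++
(s=6,f=8) a[fast]=11≠a[slow]=10 write a[7]=11 → slow++,fast++
(s=7,f=9) a[fast]=11=a[slow] dup → fast++
(s=7,f=10) a[fast]=12≠a[slow]=11 write a[8]=12 → slow++,fast++
(s=8,f=11) a[fast]=14≠a[slow]=12 write a[9]=14 → slow++,fast++

length 10; prefix = [1, 2, 3, 4, 5, 6, 10, 11, 12, 14]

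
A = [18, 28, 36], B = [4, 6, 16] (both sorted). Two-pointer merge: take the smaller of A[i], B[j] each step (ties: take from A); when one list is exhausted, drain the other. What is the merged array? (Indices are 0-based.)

[4, 6, 16, 18, 28, 36]

i=0 j=0: A[i]=18>B[j]=4 take 4, j++
i=0 j=1: A[i]=18>B[j]=6 take 6, j++
i=0 j=2: A[i]=18>B[j]=16 take 16, j++
i=0 j=3: B done, take A[i]=18, i++
i=1 j=3: B done, take A[i]=28, i++
i=2 j=3: B done, take A[i]=36, i++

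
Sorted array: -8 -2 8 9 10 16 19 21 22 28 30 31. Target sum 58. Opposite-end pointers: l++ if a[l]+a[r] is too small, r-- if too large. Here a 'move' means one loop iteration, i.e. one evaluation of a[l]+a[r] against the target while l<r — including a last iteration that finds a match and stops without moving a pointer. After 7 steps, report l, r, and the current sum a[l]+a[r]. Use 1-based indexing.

[1,12] -8+31=23 <58 → l++
[2,12] -2+31=29 <58 → l++
[3,12] 8+31=39 <58 → l++
[4,12] 9+31=40 <58 → l++
[5,12] 10+31=41 <58 → l++
[6,12] 16+31=47 <58 → l++
[7,12] 19+31=50 <58 → l++

l=8, r=12, sum=52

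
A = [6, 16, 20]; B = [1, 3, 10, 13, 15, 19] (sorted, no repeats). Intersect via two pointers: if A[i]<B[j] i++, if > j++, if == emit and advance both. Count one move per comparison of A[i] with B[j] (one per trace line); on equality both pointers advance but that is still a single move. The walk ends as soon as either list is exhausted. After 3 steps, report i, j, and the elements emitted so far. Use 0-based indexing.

i=1, j=2, emitted=[]

i=0 j=0: 6>1, j++
i=0 j=1: 6>3, j++
i=0 j=2: 6<10, i++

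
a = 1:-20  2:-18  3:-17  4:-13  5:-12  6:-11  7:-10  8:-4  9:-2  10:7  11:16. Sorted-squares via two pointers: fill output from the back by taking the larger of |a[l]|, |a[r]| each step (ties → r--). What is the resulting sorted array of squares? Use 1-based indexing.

[1,11] |-20|>|16| out[11]=400 → l++
[2,11] |-18|>|16| out[10]=324 → l++
[3,11] |-17|>|16| out[9]=289 → l++
[4,11] |-13|<=|16| out[8]=256 → r--
[4,10] |-13|>|7| out[7]=169 → l++
[5,10] |-12|>|7| out[6]=144 → l++
[6,10] |-11|>|7| out[5]=121 → l++
[7,10] |-10|>|7| out[4]=100 → l++
[8,10] |-4|<=|7| out[3]=49 → r--
[8,9] |-4|>|-2| out[2]=16 → l++
[9,9] |-2|<=|-2| out[1]=4 → r--

[4, 16, 49, 100, 121, 144, 169, 256, 289, 324, 400]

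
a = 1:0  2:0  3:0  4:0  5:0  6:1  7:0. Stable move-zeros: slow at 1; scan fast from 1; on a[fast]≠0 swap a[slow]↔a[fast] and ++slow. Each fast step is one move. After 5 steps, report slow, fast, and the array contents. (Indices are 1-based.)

slow=1 fast=1: a[fast]=0, fast++
slow=1 fast=2: a[fast]=0, fast++
slow=1 fast=3: a[fast]=0, fast++
slow=1 fast=4: a[fast]=0, fast++
slow=1 fast=5: a[fast]=0, fast++

slow=1, fast=6, a=[0, 0, 0, 0, 0, 1, 0]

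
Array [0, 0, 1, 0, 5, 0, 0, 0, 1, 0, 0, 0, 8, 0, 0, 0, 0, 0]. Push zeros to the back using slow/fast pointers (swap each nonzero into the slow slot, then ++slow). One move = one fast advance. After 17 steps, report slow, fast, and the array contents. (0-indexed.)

(s=0,f=0) a[fast]=0 → fast++
(s=0,f=1) a[fast]=0 → fast++
(s=0,f=2) a[fast]=1≠0 swap→a[0]=1 → slow++,fast++
(s=1,f=3) a[fast]=0 → fast++
(s=1,f=4) a[fast]=5≠0 swap→a[1]=5 → slow++,fast++
(s=2,f=5) a[fast]=0 → fast++
(s=2,f=6) a[fast]=0 → fast++
(s=2,f=7) a[fast]=0 → fast++
(s=2,f=8) a[fast]=1≠0 swap→a[2]=1 → slow++,fast++
(s=3,f=9) a[fast]=0 → fast++
(s=3,f=10) a[fast]=0 → fast++
(s=3,f=11) a[fast]=0 → fast++
(s=3,f=12) a[fast]=8≠0 swap→a[3]=8 → slow++,fast++
(s=4,f=13) a[fast]=0 → fast++
(s=4,f=14) a[fast]=0 → fast++
(s=4,f=15) a[fast]=0 → fast++
(s=4,f=16) a[fast]=0 → fast++

slow=4, fast=17, a=[1, 5, 1, 8, 0, 0, 0, 0, 0, 0, 0, 0, 0, 0, 0, 0, 0, 0]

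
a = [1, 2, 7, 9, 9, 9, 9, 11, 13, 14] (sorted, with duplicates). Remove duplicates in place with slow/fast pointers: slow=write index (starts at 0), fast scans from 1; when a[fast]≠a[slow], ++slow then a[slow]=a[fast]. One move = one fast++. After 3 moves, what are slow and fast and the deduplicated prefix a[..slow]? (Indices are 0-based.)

slow=3, fast=4, prefix=[1, 2, 7, 9]

slow=0 fast=1: a[fast]=2≠a[slow]=1 write a[1]=2, slow++,fast++
slow=1 fast=2: a[fast]=7≠a[slow]=2 write a[2]=7, slow++,fast++
slow=2 fast=3: a[fast]=9≠a[slow]=7 write a[3]=9, slow++,fast++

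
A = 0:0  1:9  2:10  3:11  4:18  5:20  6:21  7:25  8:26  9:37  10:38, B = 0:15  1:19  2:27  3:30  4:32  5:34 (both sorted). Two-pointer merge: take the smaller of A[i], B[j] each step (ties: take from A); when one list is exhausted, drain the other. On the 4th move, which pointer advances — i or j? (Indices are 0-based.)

[i=0,j=0] A[i]=0<=B[j]=15 take 0 → i++
[i=1,j=0] A[i]=9<=B[j]=15 take 9 → i++
[i=2,j=0] A[i]=10<=B[j]=15 take 10 → i++
[i=3,j=0] A[i]=11<=B[j]=15 take 11 → i++

i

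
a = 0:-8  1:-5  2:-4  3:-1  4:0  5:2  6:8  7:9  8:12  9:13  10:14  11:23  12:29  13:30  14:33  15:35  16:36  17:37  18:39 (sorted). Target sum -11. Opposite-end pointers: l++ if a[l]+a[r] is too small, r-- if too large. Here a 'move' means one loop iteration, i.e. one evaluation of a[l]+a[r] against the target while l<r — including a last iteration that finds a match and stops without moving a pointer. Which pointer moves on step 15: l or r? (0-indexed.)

r

l=0 r=18: -8+39=31 >-11, r--
l=0 r=17: -8+37=29 >-11, r--
l=0 r=16: -8+36=28 >-11, r--
l=0 r=15: -8+35=27 >-11, r--
l=0 r=14: -8+33=25 >-11, r--
l=0 r=13: -8+30=22 >-11, r--
l=0 r=12: -8+29=21 >-11, r--
l=0 r=11: -8+23=15 >-11, r--
l=0 r=10: -8+14=6 >-11, r--
l=0 r=9: -8+13=5 >-11, r--
l=0 r=8: -8+12=4 >-11, r--
l=0 r=7: -8+9=1 >-11, r--
l=0 r=6: -8+8=0 >-11, r--
l=0 r=5: -8+2=-6 >-11, r--
l=0 r=4: -8+0=-8 >-11, r--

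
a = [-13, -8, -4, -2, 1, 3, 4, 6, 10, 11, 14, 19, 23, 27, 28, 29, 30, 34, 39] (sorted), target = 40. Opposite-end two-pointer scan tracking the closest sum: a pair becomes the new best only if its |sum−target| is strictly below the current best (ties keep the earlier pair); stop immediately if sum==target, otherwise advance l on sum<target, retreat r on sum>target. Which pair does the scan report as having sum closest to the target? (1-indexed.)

l=1 r=19: -13+39=26 d=14 *, l++
l=2 r=19: -8+39=31 d=9 *, l++
l=3 r=19: -4+39=35 d=5 *, l++
l=4 r=19: -2+39=37 d=3 *, l++
l=5 r=19: 1+39=40 d=0 *, stop

pair (1, 39) with sum 40 (|Δ|=0)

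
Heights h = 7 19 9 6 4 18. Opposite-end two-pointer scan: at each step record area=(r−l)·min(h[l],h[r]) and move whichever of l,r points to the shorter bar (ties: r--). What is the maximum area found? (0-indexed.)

max area = 72

l=0 r=5: min(7,18)*5=35 best=35 *, l++
l=1 r=5: min(19,18)*4=72 best=72 *, r--
l=1 r=4: min(19,4)*3=12 best=72, r--
l=1 r=3: min(19,6)*2=12 best=72, r--
l=1 r=2: min(19,9)*1=9 best=72, r--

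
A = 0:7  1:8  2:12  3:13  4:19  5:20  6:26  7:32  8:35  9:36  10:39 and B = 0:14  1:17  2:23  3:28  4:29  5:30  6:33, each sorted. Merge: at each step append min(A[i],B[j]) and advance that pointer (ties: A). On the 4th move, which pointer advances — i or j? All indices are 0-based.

[i=0,j=0] A[i]=7<=B[j]=14 take 7 → i++
[i=1,j=0] A[i]=8<=B[j]=14 take 8 → i++
[i=2,j=0] A[i]=12<=B[j]=14 take 12 → i++
[i=3,j=0] A[i]=13<=B[j]=14 take 13 → i++

i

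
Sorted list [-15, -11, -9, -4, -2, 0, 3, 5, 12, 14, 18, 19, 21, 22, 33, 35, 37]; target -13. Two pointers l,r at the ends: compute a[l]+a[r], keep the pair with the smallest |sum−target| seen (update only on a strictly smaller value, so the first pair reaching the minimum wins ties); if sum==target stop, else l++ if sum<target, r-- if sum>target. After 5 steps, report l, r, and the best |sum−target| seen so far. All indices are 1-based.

l=1, r=12, best |Δ|=19

[1,17] -15+37=22 d=35 * → r--
[1,16] -15+35=20 d=33 * → r--
[1,15] -15+33=18 d=31 * → r--
[1,14] -15+22=7 d=20 * → r--
[1,13] -15+21=6 d=19 * → r--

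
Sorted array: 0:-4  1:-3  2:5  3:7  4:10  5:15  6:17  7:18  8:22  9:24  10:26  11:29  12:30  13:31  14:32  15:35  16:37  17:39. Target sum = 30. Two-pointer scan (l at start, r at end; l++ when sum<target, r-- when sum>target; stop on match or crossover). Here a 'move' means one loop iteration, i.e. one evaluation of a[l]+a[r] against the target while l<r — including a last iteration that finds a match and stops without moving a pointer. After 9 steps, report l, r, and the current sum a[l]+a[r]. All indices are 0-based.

l=0 r=17: -4+39=35 >30, r--
l=0 r=16: -4+37=33 >30, r--
l=0 r=15: -4+35=31 >30, r--
l=0 r=14: -4+32=28 <30, l++
l=1 r=14: -3+32=29 <30, l++
l=2 r=14: 5+32=37 >30, r--
l=2 r=13: 5+31=36 >30, r--
l=2 r=12: 5+30=35 >30, r--
l=2 r=11: 5+29=34 >30, r--

l=2, r=10, sum=31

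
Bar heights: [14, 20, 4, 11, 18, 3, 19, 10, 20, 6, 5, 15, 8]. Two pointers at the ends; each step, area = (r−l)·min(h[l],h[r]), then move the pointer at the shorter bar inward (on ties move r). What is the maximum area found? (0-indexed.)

[0,12] min(14,8)*12=96 best=96 * → r--
[0,11] min(14,15)*11=154 best=154 * → l++
[1,11] min(20,15)*10=150 best=154 → r--
[1,10] min(20,5)*9=45 best=154 → r--
[1,9] min(20,6)*8=48 best=154 → r--
[1,8] min(20,20)*7=140 best=154 → r--
[1,7] min(20,10)*6=60 best=154 → r--
[1,6] min(20,19)*5=95 best=154 → r--
[1,5] min(20,3)*4=12 best=154 → r--
[1,4] min(20,18)*3=54 best=154 → r--
[1,3] min(20,11)*2=22 best=154 → r--
[1,2] min(20,4)*1=4 best=154 → r--

max area = 154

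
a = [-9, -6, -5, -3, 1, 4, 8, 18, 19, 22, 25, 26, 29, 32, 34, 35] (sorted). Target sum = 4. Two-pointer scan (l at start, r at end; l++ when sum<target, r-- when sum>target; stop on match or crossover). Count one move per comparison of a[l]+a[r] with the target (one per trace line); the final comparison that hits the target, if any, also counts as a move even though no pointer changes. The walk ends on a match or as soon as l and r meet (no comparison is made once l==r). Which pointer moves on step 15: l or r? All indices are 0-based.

r

[0,15] -9+35=26 >4 → r--
[0,14] -9+34=25 >4 → r--
[0,13] -9+32=23 >4 → r--
[0,12] -9+29=20 >4 → r--
[0,11] -9+26=17 >4 → r--
[0,10] -9+25=16 >4 → r--
[0,9] -9+22=13 >4 → r--
[0,8] -9+19=10 >4 → r--
[0,7] -9+18=9 >4 → r--
[0,6] -9+8=-1 <4 → l++
[1,6] -6+8=2 <4 → l++
[2,6] -5+8=3 <4 → l++
[3,6] -3+8=5 >4 → r--
[3,5] -3+4=1 <4 → l++
[4,5] 1+4=5 >4 → r--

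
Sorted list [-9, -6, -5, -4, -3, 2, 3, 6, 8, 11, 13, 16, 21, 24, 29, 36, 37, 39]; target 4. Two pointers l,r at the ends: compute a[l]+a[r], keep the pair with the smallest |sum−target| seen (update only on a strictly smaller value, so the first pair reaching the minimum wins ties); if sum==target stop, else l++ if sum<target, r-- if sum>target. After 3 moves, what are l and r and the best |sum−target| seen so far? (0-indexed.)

l=0, r=14, best |Δ|=23

[0,17] -9+39=30 d=26 * → r--
[0,16] -9+37=28 d=24 * → r--
[0,15] -9+36=27 d=23 * → r--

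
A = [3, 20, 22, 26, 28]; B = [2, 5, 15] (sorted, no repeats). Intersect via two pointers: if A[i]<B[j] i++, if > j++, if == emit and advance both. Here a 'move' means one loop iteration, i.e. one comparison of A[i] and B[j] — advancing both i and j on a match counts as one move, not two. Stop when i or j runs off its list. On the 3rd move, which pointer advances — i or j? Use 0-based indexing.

j

[i=0,j=0] 3>2 → j++
[i=0,j=1] 3<5 → i++
[i=1,j=1] 20>5 → j++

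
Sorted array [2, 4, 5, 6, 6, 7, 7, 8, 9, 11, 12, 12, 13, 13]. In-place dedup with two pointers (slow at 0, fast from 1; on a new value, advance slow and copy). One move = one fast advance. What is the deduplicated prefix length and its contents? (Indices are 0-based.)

length 10; prefix = [2, 4, 5, 6, 7, 8, 9, 11, 12, 13]

(s=0,f=1) a[fast]=4≠a[slow]=2 write a[1]=4 → slow++,fast++
(s=1,f=2) a[fast]=5≠a[slow]=4 write a[2]=5 → slow++,fast++
(s=2,f=3) a[fast]=6≠a[slow]=5 write a[3]=6 → slow++,fast++
(s=3,f=4) a[fast]=6=a[slow] dup → fast++
(s=3,f=5) a[fast]=7≠a[slow]=6 write a[4]=7 → slow++,fast++
(s=4,f=6) a[fast]=7=a[slow] dup → fast++
(s=4,f=7) a[fast]=8≠a[slow]=7 write a[5]=8 → slow++,fast++
(s=5,f=8) a[fast]=9≠a[slow]=8 write a[6]=9 → slow++,fast++
(s=6,f=9) a[fast]=11≠a[slow]=9 write a[7]=11 → slow++,fast++
(s=7,f=10) a[fast]=12≠a[slow]=11 write a[8]=12 → slow++,fast++
(s=8,f=11) a[fast]=12=a[slow] dup → fast++
(s=8,f=12) a[fast]=13≠a[slow]=12 write a[9]=13 → slow++,fast++
(s=9,f=13) a[fast]=13=a[slow] dup → fast++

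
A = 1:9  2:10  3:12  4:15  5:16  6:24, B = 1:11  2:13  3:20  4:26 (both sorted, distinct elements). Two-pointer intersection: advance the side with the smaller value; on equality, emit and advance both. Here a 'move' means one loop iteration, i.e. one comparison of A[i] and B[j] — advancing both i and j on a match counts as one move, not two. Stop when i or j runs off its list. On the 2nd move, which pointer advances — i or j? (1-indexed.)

i

i=1 j=1: 9<11, i++
i=2 j=1: 10<11, i++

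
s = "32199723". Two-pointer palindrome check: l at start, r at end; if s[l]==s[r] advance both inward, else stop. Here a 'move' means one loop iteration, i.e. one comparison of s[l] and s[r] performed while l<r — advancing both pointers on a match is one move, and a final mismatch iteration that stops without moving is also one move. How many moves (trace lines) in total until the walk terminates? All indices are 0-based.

3 moves

[0,7] '3'=='3' → l++,r--
[1,6] '2'=='2' → l++,r--
[2,5] '1'!='7' → stop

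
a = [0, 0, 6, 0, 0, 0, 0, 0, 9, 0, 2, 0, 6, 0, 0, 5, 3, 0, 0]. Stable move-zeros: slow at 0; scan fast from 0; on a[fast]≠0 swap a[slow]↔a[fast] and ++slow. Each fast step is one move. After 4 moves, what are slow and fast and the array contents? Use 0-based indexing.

slow=0 fast=0: a[fast]=0, fast++
slow=0 fast=1: a[fast]=0, fast++
slow=0 fast=2: a[fast]=6≠0 swap→a[0]=6, slow++,fast++
slow=1 fast=3: a[fast]=0, fast++

slow=1, fast=4, a=[6, 0, 0, 0, 0, 0, 0, 0, 9, 0, 2, 0, 6, 0, 0, 5, 3, 0, 0]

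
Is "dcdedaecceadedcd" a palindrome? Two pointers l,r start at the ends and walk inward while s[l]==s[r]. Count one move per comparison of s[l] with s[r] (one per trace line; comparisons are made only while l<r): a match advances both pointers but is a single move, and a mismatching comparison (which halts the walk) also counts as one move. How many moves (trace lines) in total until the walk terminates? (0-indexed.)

[0,15] 'd'=='d' → l++,r--
[1,14] 'c'=='c' → l++,r--
[2,13] 'd'=='d' → l++,r--
[3,12] 'e'=='e' → l++,r--
[4,11] 'd'=='d' → l++,r--
[5,10] 'a'=='a' → l++,r--
[6,9] 'e'=='e' → l++,r--
[7,8] 'c'=='c' → l++,r--

8 moves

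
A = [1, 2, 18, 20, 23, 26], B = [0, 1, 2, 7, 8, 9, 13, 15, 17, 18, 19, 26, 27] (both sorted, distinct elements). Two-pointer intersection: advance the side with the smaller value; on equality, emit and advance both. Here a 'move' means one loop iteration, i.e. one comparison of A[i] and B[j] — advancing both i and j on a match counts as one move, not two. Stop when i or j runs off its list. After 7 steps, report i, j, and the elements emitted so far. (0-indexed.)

i=2, j=7, emitted=[1, 2]

i=0 j=0: 1>0, j++
i=0 j=1: 1==1 emit, i++,j++
i=1 j=2: 2==2 emit, i++,j++
i=2 j=3: 18>7, j++
i=2 j=4: 18>8, j++
i=2 j=5: 18>9, j++
i=2 j=6: 18>13, j++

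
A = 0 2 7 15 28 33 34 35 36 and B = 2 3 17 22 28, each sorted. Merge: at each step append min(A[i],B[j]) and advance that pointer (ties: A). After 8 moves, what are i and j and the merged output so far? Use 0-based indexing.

i=4, j=4, merged so far=[0, 2, 2, 3, 7, 15, 17, 22]

i=0 j=0: A[i]=0<=B[j]=2 take 0, i++
i=1 j=0: A[i]=2<=B[j]=2 take 2, i++
i=2 j=0: A[i]=7>B[j]=2 take 2, j++
i=2 j=1: A[i]=7>B[j]=3 take 3, j++
i=2 j=2: A[i]=7<=B[j]=17 take 7, i++
i=3 j=2: A[i]=15<=B[j]=17 take 15, i++
i=4 j=2: A[i]=28>B[j]=17 take 17, j++
i=4 j=3: A[i]=28>B[j]=22 take 22, j++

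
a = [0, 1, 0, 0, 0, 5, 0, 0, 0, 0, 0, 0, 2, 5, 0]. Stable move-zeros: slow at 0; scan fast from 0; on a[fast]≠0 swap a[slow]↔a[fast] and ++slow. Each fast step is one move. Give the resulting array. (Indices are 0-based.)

[1, 5, 2, 5, 0, 0, 0, 0, 0, 0, 0, 0, 0, 0, 0]

(s=0,f=0) a[fast]=0 → fast++
(s=0,f=1) a[fast]=1≠0 swap→a[0]=1 → slow++,fast++
(s=1,f=2) a[fast]=0 → fast++
(s=1,f=3) a[fast]=0 → fast++
(s=1,f=4) a[fast]=0 → fast++
(s=1,f=5) a[fast]=5≠0 swap→a[1]=5 → slow++,fast++
(s=2,f=6) a[fast]=0 → fast++
(s=2,f=7) a[fast]=0 → fast++
(s=2,f=8) a[fast]=0 → fast++
(s=2,f=9) a[fast]=0 → fast++
(s=2,f=10) a[fast]=0 → fast++
(s=2,f=11) a[fast]=0 → fast++
(s=2,f=12) a[fast]=2≠0 swap→a[2]=2 → slow++,fast++
(s=3,f=13) a[fast]=5≠0 swap→a[3]=5 → slow++,fast++
(s=4,f=14) a[fast]=0 → fast++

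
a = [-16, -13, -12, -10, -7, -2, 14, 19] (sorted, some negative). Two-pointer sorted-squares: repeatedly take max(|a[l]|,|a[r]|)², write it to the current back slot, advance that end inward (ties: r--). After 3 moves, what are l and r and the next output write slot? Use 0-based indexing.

[0,7] |-16|<=|19| out[7]=361 → r--
[0,6] |-16|>|14| out[6]=256 → l++
[1,6] |-13|<=|14| out[5]=196 → r--

l=1, r=5, next write slot=4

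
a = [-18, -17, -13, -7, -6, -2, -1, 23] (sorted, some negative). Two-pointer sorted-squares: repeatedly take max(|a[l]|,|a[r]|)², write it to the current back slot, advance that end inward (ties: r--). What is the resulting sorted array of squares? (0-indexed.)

[1, 4, 36, 49, 169, 289, 324, 529]

l=0 r=7: |-18|<=|23| out[7]=529, r--
l=0 r=6: |-18|>|-1| out[6]=324, l++
l=1 r=6: |-17|>|-1| out[5]=289, l++
l=2 r=6: |-13|>|-1| out[4]=169, l++
l=3 r=6: |-7|>|-1| out[3]=49, l++
l=4 r=6: |-6|>|-1| out[2]=36, l++
l=5 r=6: |-2|>|-1| out[1]=4, l++
l=6 r=6: |-1|<=|-1| out[0]=1, r--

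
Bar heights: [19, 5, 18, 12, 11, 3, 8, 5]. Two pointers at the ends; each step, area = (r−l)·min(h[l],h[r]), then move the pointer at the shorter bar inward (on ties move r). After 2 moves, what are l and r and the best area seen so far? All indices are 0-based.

l=0 r=7: min(19,5)*7=35 best=35 *, r--
l=0 r=6: min(19,8)*6=48 best=48 *, r--

l=0, r=5, best area=48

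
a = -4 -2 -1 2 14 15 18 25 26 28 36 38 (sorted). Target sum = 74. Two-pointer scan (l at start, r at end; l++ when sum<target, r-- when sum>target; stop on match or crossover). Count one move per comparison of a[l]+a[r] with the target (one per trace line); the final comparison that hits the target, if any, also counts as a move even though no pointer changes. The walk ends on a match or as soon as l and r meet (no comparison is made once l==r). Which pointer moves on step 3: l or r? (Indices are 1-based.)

[1,12] -4+38=34 <74 → l++
[2,12] -2+38=36 <74 → l++
[3,12] -1+38=37 <74 → l++

l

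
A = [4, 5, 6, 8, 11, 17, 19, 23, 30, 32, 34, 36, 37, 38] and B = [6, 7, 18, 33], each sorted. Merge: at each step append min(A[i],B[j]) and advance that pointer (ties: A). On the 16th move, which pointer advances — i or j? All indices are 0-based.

i

i=0 j=0: A[i]=4<=B[j]=6 take 4, i++
i=1 j=0: A[i]=5<=B[j]=6 take 5, i++
i=2 j=0: A[i]=6<=B[j]=6 take 6, i++
i=3 j=0: A[i]=8>B[j]=6 take 6, j++
i=3 j=1: A[i]=8>B[j]=7 take 7, j++
i=3 j=2: A[i]=8<=B[j]=18 take 8, i++
i=4 j=2: A[i]=11<=B[j]=18 take 11, i++
i=5 j=2: A[i]=17<=B[j]=18 take 17, i++
i=6 j=2: A[i]=19>B[j]=18 take 18, j++
i=6 j=3: A[i]=19<=B[j]=33 take 19, i++
i=7 j=3: A[i]=23<=B[j]=33 take 23, i++
i=8 j=3: A[i]=30<=B[j]=33 take 30, i++
i=9 j=3: A[i]=32<=B[j]=33 take 32, i++
i=10 j=3: A[i]=34>B[j]=33 take 33, j++
i=10 j=4: B done, take A[i]=34, i++
i=11 j=4: B done, take A[i]=36, i++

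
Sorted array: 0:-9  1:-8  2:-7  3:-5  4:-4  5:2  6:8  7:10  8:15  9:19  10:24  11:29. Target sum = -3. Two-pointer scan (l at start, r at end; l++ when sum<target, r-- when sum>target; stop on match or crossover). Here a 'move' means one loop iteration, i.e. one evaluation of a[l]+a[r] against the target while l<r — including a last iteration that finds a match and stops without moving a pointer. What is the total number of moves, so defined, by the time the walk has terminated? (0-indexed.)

[0,11] -9+29=20 >-3 → r--
[0,10] -9+24=15 >-3 → r--
[0,9] -9+19=10 >-3 → r--
[0,8] -9+15=6 >-3 → r--
[0,7] -9+10=1 >-3 → r--
[0,6] -9+8=-1 >-3 → r--
[0,5] -9+2=-7 <-3 → l++
[1,5] -8+2=-6 <-3 → l++
[2,5] -7+2=-5 <-3 → l++
[3,5] -5+2=-3 → found

10 moves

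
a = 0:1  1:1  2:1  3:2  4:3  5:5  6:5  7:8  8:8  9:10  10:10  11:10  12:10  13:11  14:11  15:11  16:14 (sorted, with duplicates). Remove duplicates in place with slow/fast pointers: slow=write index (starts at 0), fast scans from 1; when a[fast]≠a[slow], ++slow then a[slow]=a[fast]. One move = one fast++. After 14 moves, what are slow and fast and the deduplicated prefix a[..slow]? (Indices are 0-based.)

slow=6, fast=15, prefix=[1, 2, 3, 5, 8, 10, 11]

(s=0,f=1) a[fast]=1=a[slow] dup → fast++
(s=0,f=2) a[fast]=1=a[slow] dup → fast++
(s=0,f=3) a[fast]=2≠a[slow]=1 write a[1]=2 → slow++,fast++
(s=1,f=4) a[fast]=3≠a[slow]=2 write a[2]=3 → slow++,fast++
(s=2,f=5) a[fast]=5≠a[slow]=3 write a[3]=5 → slow++,fast++
(s=3,f=6) a[fast]=5=a[slow] dup → fast++
(s=3,f=7) a[fast]=8≠a[slow]=5 write a[4]=8 → slow++,fast++
(s=4,f=8) a[fast]=8=a[slow] dup → fast++
(s=4,f=9) a[fast]=10≠a[slow]=8 write a[5]=10 → slow++,fast++
(s=5,f=10) a[fast]=10=a[slow] dup → fast++
(s=5,f=11) a[fast]=10=a[slow] dup → fast++
(s=5,f=12) a[fast]=10=a[slow] dup → fast++
(s=5,f=13) a[fast]=11≠a[slow]=10 write a[6]=11 → slow++,fast++
(s=6,f=14) a[fast]=11=a[slow] dup → fast++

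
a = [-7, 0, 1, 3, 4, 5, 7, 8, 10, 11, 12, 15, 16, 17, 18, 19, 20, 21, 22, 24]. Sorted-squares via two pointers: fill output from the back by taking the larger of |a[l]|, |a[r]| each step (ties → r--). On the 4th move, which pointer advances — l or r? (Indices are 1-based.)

r

[1,20] |-7|<=|24| out[20]=576 → r--
[1,19] |-7|<=|22| out[19]=484 → r--
[1,18] |-7|<=|21| out[18]=441 → r--
[1,17] |-7|<=|20| out[17]=400 → r--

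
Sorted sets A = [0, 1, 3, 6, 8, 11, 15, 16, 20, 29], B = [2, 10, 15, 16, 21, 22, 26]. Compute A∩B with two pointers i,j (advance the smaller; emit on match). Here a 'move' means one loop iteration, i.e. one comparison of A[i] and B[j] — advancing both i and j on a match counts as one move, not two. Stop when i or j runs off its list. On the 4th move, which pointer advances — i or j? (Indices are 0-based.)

[i=0,j=0] 0<2 → i++
[i=1,j=0] 1<2 → i++
[i=2,j=0] 3>2 → j++
[i=2,j=1] 3<10 → i++

i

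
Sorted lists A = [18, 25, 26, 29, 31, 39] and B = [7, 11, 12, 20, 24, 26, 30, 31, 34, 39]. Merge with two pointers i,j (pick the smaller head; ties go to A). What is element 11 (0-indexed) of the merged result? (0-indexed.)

merged[11] = 31

[i=0,j=0] A[i]=18>B[j]=7 take 7 → j++
[i=0,j=1] A[i]=18>B[j]=11 take 11 → j++
[i=0,j=2] A[i]=18>B[j]=12 take 12 → j++
[i=0,j=3] A[i]=18<=B[j]=20 take 18 → i++
[i=1,j=3] A[i]=25>B[j]=20 take 20 → j++
[i=1,j=4] A[i]=25>B[j]=24 take 24 → j++
[i=1,j=5] A[i]=25<=B[j]=26 take 25 → i++
[i=2,j=5] A[i]=26<=B[j]=26 take 26 → i++
[i=3,j=5] A[i]=29>B[j]=26 take 26 → j++
[i=3,j=6] A[i]=29<=B[j]=30 take 29 → i++
[i=4,j=6] A[i]=31>B[j]=30 take 30 → j++
[i=4,j=7] A[i]=31<=B[j]=31 take 31 → i++
[i=5,j=7] A[i]=39>B[j]=31 take 31 → j++
[i=5,j=8] A[i]=39>B[j]=34 take 34 → j++
[i=5,j=9] A[i]=39<=B[j]=39 take 39 → i++
[i=6,j=9] A done, take B[j]=39 → j++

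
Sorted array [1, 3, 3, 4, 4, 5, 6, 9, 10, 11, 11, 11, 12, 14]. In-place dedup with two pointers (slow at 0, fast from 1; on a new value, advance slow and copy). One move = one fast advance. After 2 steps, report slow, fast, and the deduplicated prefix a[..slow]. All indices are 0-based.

slow=1, fast=3, prefix=[1, 3]

slow=0 fast=1: a[fast]=3≠a[slow]=1 write a[1]=3, slow++,fast++
slow=1 fast=2: a[fast]=3=a[slow] dup, fast++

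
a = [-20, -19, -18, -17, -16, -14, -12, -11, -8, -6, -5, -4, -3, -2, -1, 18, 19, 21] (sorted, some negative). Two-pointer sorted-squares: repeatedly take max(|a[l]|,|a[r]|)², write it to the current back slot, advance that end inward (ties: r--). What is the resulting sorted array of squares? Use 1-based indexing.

l=1 r=18: |-20|<=|21| out[18]=441, r--
l=1 r=17: |-20|>|19| out[17]=400, l++
l=2 r=17: |-19|<=|19| out[16]=361, r--
l=2 r=16: |-19|>|18| out[15]=361, l++
l=3 r=16: |-18|<=|18| out[14]=324, r--
l=3 r=15: |-18|>|-1| out[13]=324, l++
l=4 r=15: |-17|>|-1| out[12]=289, l++
l=5 r=15: |-16|>|-1| out[11]=256, l++
l=6 r=15: |-14|>|-1| out[10]=196, l++
l=7 r=15: |-12|>|-1| out[9]=144, l++
l=8 r=15: |-11|>|-1| out[8]=121, l++
l=9 r=15: |-8|>|-1| out[7]=64, l++
l=10 r=15: |-6|>|-1| out[6]=36, l++
l=11 r=15: |-5|>|-1| out[5]=25, l++
l=12 r=15: |-4|>|-1| out[4]=16, l++
l=13 r=15: |-3|>|-1| out[3]=9, l++
l=14 r=15: |-2|>|-1| out[2]=4, l++
l=15 r=15: |-1|<=|-1| out[1]=1, r--

[1, 4, 9, 16, 25, 36, 64, 121, 144, 196, 256, 289, 324, 324, 361, 361, 400, 441]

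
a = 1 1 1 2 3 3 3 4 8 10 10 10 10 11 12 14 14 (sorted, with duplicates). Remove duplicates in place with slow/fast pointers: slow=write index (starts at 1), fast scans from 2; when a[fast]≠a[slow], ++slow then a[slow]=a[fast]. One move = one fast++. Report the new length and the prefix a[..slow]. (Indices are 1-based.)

length 9; prefix = [1, 2, 3, 4, 8, 10, 11, 12, 14]

(s=1,f=2) a[fast]=1=a[slow] dup → fast++
(s=1,f=3) a[fast]=1=a[slow] dup → fast++
(s=1,f=4) a[fast]=2≠a[slow]=1 write a[2]=2 → slow++,fast++
(s=2,f=5) a[fast]=3≠a[slow]=2 write a[3]=3 → slow++,fast++
(s=3,f=6) a[fast]=3=a[slow] dup → fast++
(s=3,f=7) a[fast]=3=a[slow] dup → fast++
(s=3,f=8) a[fast]=4≠a[slow]=3 write a[4]=4 → slow++,fast++
(s=4,f=9) a[fast]=8≠a[slow]=4 write a[5]=8 → slow++,fast++
(s=5,f=10) a[fast]=10≠a[slow]=8 write a[6]=10 → slow++,fast++
(s=6,f=11) a[fast]=10=a[slow] dup → fast++
(s=6,f=12) a[fast]=10=a[slow] dup → fast++
(s=6,f=13) a[fast]=10=a[slow] dup → fast++
(s=6,f=14) a[fast]=11≠a[slow]=10 write a[7]=11 → slow++,fast++
(s=7,f=15) a[fast]=12≠a[slow]=11 write a[8]=12 → slow++,fast++
(s=8,f=16) a[fast]=14≠a[slow]=12 write a[9]=14 → slow++,fast++
(s=9,f=17) a[fast]=14=a[slow] dup → fast++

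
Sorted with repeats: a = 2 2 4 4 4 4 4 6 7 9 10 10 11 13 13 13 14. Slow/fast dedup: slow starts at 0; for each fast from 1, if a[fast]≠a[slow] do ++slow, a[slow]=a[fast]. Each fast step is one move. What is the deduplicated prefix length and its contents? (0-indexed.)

slow=0 fast=1: a[fast]=2=a[slow] dup, fast++
slow=0 fast=2: a[fast]=4≠a[slow]=2 write a[1]=4, slow++,fast++
slow=1 fast=3: a[fast]=4=a[slow] dup, fast++
slow=1 fast=4: a[fast]=4=a[slow] dup, fast++
slow=1 fast=5: a[fast]=4=a[slow] dup, fast++
slow=1 fast=6: a[fast]=4=a[slow] dup, fast++
slow=1 fast=7: a[fast]=6≠a[slow]=4 write a[2]=6, slow++,fast++
slow=2 fast=8: a[fast]=7≠a[slow]=6 write a[3]=7, slow++,fast++
slow=3 fast=9: a[fast]=9≠a[slow]=7 write a[4]=9, slow++,fast++
slow=4 fast=10: a[fast]=10≠a[slow]=9 write a[5]=10, slow++,fast++
slow=5 fast=11: a[fast]=10=a[slow] dup, fast++
slow=5 fast=12: a[fast]=11≠a[slow]=10 write a[6]=11, slow++,fast++
slow=6 fast=13: a[fast]=13≠a[slow]=11 write a[7]=13, slow++,fast++
slow=7 fast=14: a[fast]=13=a[slow] dup, fast++
slow=7 fast=15: a[fast]=13=a[slow] dup, fast++
slow=7 fast=16: a[fast]=14≠a[slow]=13 write a[8]=14, slow++,fast++

length 9; prefix = [2, 4, 6, 7, 9, 10, 11, 13, 14]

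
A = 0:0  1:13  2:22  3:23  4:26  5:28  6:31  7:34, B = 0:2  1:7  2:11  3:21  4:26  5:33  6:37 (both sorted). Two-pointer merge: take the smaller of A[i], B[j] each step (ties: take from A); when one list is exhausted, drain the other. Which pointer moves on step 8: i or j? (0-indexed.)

i

i=0 j=0: A[i]=0<=B[j]=2 take 0, i++
i=1 j=0: A[i]=13>B[j]=2 take 2, j++
i=1 j=1: A[i]=13>B[j]=7 take 7, j++
i=1 j=2: A[i]=13>B[j]=11 take 11, j++
i=1 j=3: A[i]=13<=B[j]=21 take 13, i++
i=2 j=3: A[i]=22>B[j]=21 take 21, j++
i=2 j=4: A[i]=22<=B[j]=26 take 22, i++
i=3 j=4: A[i]=23<=B[j]=26 take 23, i++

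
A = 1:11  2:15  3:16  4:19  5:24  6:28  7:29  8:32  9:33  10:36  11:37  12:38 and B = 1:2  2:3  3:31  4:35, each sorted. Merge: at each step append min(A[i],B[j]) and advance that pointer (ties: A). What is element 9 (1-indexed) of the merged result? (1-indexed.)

i=1 j=1: A[i]=11>B[j]=2 take 2, j++
i=1 j=2: A[i]=11>B[j]=3 take 3, j++
i=1 j=3: A[i]=11<=B[j]=31 take 11, i++
i=2 j=3: A[i]=15<=B[j]=31 take 15, i++
i=3 j=3: A[i]=16<=B[j]=31 take 16, i++
i=4 j=3: A[i]=19<=B[j]=31 take 19, i++
i=5 j=3: A[i]=24<=B[j]=31 take 24, i++
i=6 j=3: A[i]=28<=B[j]=31 take 28, i++
i=7 j=3: A[i]=29<=B[j]=31 take 29, i++
i=8 j=3: A[i]=32>B[j]=31 take 31, j++
i=8 j=4: A[i]=32<=B[j]=35 take 32, i++
i=9 j=4: A[i]=33<=B[j]=35 take 33, i++
i=10 j=4: A[i]=36>B[j]=35 take 35, j++
i=10 j=5: B done, take A[i]=36, i++
i=11 j=5: B done, take A[i]=37, i++
i=12 j=5: B done, take A[i]=38, i++

merged[9] = 29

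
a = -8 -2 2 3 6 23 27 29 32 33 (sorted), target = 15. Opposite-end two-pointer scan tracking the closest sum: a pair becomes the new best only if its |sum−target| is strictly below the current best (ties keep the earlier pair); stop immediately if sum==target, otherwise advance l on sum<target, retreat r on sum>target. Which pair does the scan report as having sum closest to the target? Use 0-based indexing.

l=0 r=9: -8+33=25 d=10 *, r--
l=0 r=8: -8+32=24 d=9 *, r--
l=0 r=7: -8+29=21 d=6 *, r--
l=0 r=6: -8+27=19 d=4 *, r--
l=0 r=5: -8+23=15 d=0 *, stop

pair (-8, 23) with sum 15 (|Δ|=0)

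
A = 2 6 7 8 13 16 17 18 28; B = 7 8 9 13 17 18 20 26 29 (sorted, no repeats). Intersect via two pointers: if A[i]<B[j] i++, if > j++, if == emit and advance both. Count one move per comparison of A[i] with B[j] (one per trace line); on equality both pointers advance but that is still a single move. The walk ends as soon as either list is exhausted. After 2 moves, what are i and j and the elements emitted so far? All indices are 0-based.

i=2, j=0, emitted=[]

i=0 j=0: 2<7, i++
i=1 j=0: 6<7, i++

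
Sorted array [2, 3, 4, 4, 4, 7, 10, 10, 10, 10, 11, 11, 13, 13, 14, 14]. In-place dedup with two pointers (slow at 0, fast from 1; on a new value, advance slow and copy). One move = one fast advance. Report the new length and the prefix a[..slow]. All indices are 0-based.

(s=0,f=1) a[fast]=3≠a[slow]=2 write a[1]=3 → slow++,fast++
(s=1,f=2) a[fast]=4≠a[slow]=3 write a[2]=4 → slow++,fast++
(s=2,f=3) a[fast]=4=a[slow] dup → fast++
(s=2,f=4) a[fast]=4=a[slow] dup → fast++
(s=2,f=5) a[fast]=7≠a[slow]=4 write a[3]=7 → slow++,fast++
(s=3,f=6) a[fast]=10≠a[slow]=7 write a[4]=10 → slow++,fast++
(s=4,f=7) a[fast]=10=a[slow] dup → fast++
(s=4,f=8) a[fast]=10=a[slow] dup → fast++
(s=4,f=9) a[fast]=10=a[slow] dup → fast++
(s=4,f=10) a[fast]=11≠a[slow]=10 write a[5]=11 → slow++,fast++
(s=5,f=11) a[fast]=11=a[slow] dup → fast++
(s=5,f=12) a[fast]=13≠a[slow]=11 write a[6]=13 → slow++,fast++
(s=6,f=13) a[fast]=13=a[slow] dup → fast++
(s=6,f=14) a[fast]=14≠a[slow]=13 write a[7]=14 → slow++,fast++
(s=7,f=15) a[fast]=14=a[slow] dup → fast++

length 8; prefix = [2, 3, 4, 7, 10, 11, 13, 14]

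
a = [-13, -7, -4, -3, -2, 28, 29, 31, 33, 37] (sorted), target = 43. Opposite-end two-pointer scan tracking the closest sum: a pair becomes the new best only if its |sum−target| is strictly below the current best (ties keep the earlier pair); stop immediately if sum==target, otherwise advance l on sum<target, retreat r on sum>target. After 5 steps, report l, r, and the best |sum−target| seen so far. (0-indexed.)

l=5, r=9, best |Δ|=8

[0,9] -13+37=24 d=19 * → l++
[1,9] -7+37=30 d=13 * → l++
[2,9] -4+37=33 d=10 * → l++
[3,9] -3+37=34 d=9 * → l++
[4,9] -2+37=35 d=8 * → l++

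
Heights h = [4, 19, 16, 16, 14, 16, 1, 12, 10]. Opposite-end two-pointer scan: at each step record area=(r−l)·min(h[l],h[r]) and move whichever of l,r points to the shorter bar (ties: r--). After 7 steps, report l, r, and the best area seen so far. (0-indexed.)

l=0 r=8: min(4,10)*8=32 best=32 *, l++
l=1 r=8: min(19,10)*7=70 best=70 *, r--
l=1 r=7: min(19,12)*6=72 best=72 *, r--
l=1 r=6: min(19,1)*5=5 best=72, r--
l=1 r=5: min(19,16)*4=64 best=72, r--
l=1 r=4: min(19,14)*3=42 best=72, r--
l=1 r=3: min(19,16)*2=32 best=72, r--

l=1, r=2, best area=72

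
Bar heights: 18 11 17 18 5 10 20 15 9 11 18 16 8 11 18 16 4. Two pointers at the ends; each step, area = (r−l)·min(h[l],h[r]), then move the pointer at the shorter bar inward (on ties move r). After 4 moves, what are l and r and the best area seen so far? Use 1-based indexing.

l=1 r=17: min(18,4)*16=64 best=64 *, r--
l=1 r=16: min(18,16)*15=240 best=240 *, r--
l=1 r=15: min(18,18)*14=252 best=252 *, r--
l=1 r=14: min(18,11)*13=143 best=252, r--

l=1, r=13, best area=252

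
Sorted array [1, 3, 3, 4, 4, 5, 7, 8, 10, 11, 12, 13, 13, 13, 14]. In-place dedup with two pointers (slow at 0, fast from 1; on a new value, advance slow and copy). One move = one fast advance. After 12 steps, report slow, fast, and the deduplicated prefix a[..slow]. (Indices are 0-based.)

slow=0 fast=1: a[fast]=3≠a[slow]=1 write a[1]=3, slow++,fast++
slow=1 fast=2: a[fast]=3=a[slow] dup, fast++
slow=1 fast=3: a[fast]=4≠a[slow]=3 write a[2]=4, slow++,fast++
slow=2 fast=4: a[fast]=4=a[slow] dup, fast++
slow=2 fast=5: a[fast]=5≠a[slow]=4 write a[3]=5, slow++,fast++
slow=3 fast=6: a[fast]=7≠a[slow]=5 write a[4]=7, slow++,fast++
slow=4 fast=7: a[fast]=8≠a[slow]=7 write a[5]=8, slow++,fast++
slow=5 fast=8: a[fast]=10≠a[slow]=8 write a[6]=10, slow++,fast++
slow=6 fast=9: a[fast]=11≠a[slow]=10 write a[7]=11, slow++,fast++
slow=7 fast=10: a[fast]=12≠a[slow]=11 write a[8]=12, slow++,fast++
slow=8 fast=11: a[fast]=13≠a[slow]=12 write a[9]=13, slow++,fast++
slow=9 fast=12: a[fast]=13=a[slow] dup, fast++

slow=9, fast=13, prefix=[1, 3, 4, 5, 7, 8, 10, 11, 12, 13]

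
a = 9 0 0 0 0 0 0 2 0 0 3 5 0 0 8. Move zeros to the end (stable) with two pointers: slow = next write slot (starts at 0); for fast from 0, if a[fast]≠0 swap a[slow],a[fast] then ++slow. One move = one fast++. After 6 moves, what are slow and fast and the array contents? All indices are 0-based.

(s=0,f=0) a[fast]=9≠0 swap→a[0]=9 → slow++,fast++
(s=1,f=1) a[fast]=0 → fast++
(s=1,f=2) a[fast]=0 → fast++
(s=1,f=3) a[fast]=0 → fast++
(s=1,f=4) a[fast]=0 → fast++
(s=1,f=5) a[fast]=0 → fast++

slow=1, fast=6, a=[9, 0, 0, 0, 0, 0, 0, 2, 0, 0, 3, 5, 0, 0, 8]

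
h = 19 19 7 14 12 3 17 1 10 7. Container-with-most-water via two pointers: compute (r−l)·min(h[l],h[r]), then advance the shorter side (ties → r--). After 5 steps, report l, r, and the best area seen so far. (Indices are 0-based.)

l=0 r=9: min(19,7)*9=63 best=63 *, r--
l=0 r=8: min(19,10)*8=80 best=80 *, r--
l=0 r=7: min(19,1)*7=7 best=80, r--
l=0 r=6: min(19,17)*6=102 best=102 *, r--
l=0 r=5: min(19,3)*5=15 best=102, r--

l=0, r=4, best area=102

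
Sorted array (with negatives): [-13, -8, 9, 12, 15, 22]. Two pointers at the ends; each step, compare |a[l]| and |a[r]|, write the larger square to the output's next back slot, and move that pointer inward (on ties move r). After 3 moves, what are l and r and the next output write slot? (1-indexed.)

l=1 r=6: |-13|<=|22| out[6]=484, r--
l=1 r=5: |-13|<=|15| out[5]=225, r--
l=1 r=4: |-13|>|12| out[4]=169, l++

l=2, r=4, next write slot=3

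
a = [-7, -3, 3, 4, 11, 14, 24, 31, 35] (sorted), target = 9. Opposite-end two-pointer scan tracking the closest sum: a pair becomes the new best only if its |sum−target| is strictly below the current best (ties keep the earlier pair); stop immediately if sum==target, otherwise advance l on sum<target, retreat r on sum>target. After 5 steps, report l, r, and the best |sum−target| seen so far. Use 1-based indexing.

l=2, r=5, best |Δ|=2

l=1 r=9: -7+35=28 d=19 *, r--
l=1 r=8: -7+31=24 d=15 *, r--
l=1 r=7: -7+24=17 d=8 *, r--
l=1 r=6: -7+14=7 d=2 *, l++
l=2 r=6: -3+14=11 d=2, r--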